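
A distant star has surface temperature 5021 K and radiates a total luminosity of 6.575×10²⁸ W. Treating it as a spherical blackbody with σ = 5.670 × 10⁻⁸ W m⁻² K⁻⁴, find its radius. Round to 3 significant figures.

R ≈ 1.20×10¹⁰ m

L = 4πR²σT⁴ ⇒ R = √(L/(4πσT⁴)).
σT⁴ = 3.60366×10⁷ W/m², so R = √(6.575×10²⁸/(4π×3.60366×10⁷)) = 1.20×10¹⁰ m.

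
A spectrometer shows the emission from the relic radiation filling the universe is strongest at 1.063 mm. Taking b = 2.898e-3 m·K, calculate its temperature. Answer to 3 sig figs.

Wien's law gives T = b/λ_max = (2.898×10⁻³ m·K)/(1.063×10⁻³ m) = 2.73 K.

T ≈ 2.73 K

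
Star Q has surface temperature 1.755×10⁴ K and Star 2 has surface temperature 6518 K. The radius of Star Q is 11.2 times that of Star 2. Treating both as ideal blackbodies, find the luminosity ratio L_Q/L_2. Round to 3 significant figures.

L_Q/L_2 ≈ 6.59×10³

L ∝ R²T⁴, so L_Q/L_2 = (R_Q/R_2)²(T_Q/T_2)⁴ = (11.2)² × (1.755×10⁴/6518)⁴ = 125.44 × 52.5595 = 6.59×10³.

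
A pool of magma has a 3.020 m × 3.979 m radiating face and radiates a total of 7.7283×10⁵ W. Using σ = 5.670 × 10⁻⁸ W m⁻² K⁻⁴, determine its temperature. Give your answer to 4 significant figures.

Area A = 3.020 × 3.979 = 12.0166 m².
P = σAT⁴ ⇒ T = (P/(σA))^(1/4) = (7.7283×10⁵/(5.670×10⁻⁸×12.0166))^(1/4) = 1032 K.

T ≈ 1032 K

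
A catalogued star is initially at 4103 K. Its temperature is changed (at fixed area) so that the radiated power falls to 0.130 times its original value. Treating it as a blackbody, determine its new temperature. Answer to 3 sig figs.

T₂ ≈ 2.46×10³ K

P ∝ T⁴, so T₂/T₁ = (P₂/P₁)^(1/4) = (0.130)^(1/4) = 0.600462.
T₂ = 4103 × 0.600462 = 2.46×10³ K.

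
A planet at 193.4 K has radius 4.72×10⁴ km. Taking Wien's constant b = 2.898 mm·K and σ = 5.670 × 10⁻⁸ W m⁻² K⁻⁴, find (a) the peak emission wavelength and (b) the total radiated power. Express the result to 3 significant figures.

λ_max ≈ 15.0 μm; P ≈ 2.22×10¹⁸ W

(a) λ_max = b/T = 2.898×10⁻³/193.4 = 1.498×10⁻⁵ m = 15.0 μm.
Surface area A = 4πR² = 4π(4.72×10⁷ m)² = 2.79959×10¹⁶ m².
(b) P = σAT⁴ = 5.670×10⁻⁸×2.79959×10¹⁶×(193.4)⁴ = 2.22×10¹⁸ W.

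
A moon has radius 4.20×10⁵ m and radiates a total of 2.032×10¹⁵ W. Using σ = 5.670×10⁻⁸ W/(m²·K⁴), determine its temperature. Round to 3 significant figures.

T ≈ 357 K

Surface area A = 4πR² = 4π(4.20×10⁵ m)² = 2.21671×10¹² m².
P = σAT⁴ ⇒ T = (P/(σA))^(1/4) = (2.032×10¹⁵/(5.670×10⁻⁸×2.21671×10¹²))^(1/4) = 357 K.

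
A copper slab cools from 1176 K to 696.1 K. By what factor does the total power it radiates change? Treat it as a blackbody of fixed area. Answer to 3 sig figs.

P ∝ T⁴, so P₂/P₁ = (T₂/T₁)⁴ = (696.1/1176)⁴ = (0.591922)⁴ = 0.123.

P₂/P₁ ≈ 0.123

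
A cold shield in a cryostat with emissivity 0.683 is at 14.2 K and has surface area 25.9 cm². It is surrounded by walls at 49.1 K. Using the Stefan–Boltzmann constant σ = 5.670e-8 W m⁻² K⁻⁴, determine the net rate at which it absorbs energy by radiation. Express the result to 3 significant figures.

Net gain ≈ 5.79×10⁻⁴ W

Area A = 25.9 cm² = 2.59×10⁻³ m².
Net radiated power P_net = εσA(T⁴ − T₀⁴) = 0.683×5.670×10⁻⁸×2.59×10⁻³×(14.2⁴ − 49.1⁴).
T⁴ − T₀⁴ = 40658.7 − 5.81200×10⁶ = -5.77134×10⁶ K⁴, so P_net = -5.79×10⁻⁴ W — negative, meaning a net gain of 5.79×10⁻⁴ W.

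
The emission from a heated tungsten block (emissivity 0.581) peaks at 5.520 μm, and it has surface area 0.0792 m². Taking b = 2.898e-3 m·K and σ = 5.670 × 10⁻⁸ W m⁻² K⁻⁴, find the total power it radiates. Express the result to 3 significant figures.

P ≈ 198 W

Wien's law: T = b/λ_max = 2.898×10⁻³/5.520×10⁻⁶ = 525.000 K.
Area A = 0.0792 m².
Then P = εσAT⁴ = 0.581×5.670×10⁻⁸×0.0792×(525.000)⁴ = 198 W.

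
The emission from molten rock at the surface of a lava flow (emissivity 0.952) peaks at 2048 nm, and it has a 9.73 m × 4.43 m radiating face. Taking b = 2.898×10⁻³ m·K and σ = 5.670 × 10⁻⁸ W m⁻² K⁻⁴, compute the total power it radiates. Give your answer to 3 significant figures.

Wien's law: T = b/λ_max = 2.898×10⁻³/2.048×10⁻⁶ = 1415.04 K.
Area A = 9.73 × 4.43 = 43.1039 m².
Then P = εσAT⁴ = 0.952×5.670×10⁻⁸×43.1039×(1415.04)⁴ = 9.33×10⁶ W.

P ≈ 9.33×10⁶ W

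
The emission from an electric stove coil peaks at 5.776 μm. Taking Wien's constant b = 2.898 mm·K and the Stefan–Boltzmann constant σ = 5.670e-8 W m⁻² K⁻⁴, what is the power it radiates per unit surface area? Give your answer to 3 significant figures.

I ≈ 3.59×10³ W/m²

Wien's law: T = b/λ_max = 2.898×10⁻³/5.776×10⁻⁶ = 501.731 K.
Then I = σT⁴ = 5.670×10⁻⁸×(501.731)⁴ = 3.59×10³ W/m².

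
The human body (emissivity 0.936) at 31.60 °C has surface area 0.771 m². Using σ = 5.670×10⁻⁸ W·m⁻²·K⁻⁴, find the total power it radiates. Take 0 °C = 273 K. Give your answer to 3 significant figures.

P ≈ 352 W

T = 31.60 °C + 273 = 304.60 K.
Area A = 0.771 m².
P = εσAT⁴ = 0.936 × 5.670×10⁻⁸ × 0.771 × (304.60)⁴ = 352 W.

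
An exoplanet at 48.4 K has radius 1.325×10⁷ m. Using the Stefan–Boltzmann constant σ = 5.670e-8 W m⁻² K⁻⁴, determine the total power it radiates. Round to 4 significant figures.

P ≈ 6.864×10¹⁴ W

Surface area A = 4πR² = 4π(1.325×10⁷ m)² = 2.20618×10¹⁵ m².
P = σAT⁴ = 5.670×10⁻⁸ × 2.20618×10¹⁵ × (48.4)⁴ = 6.864×10¹⁴ W.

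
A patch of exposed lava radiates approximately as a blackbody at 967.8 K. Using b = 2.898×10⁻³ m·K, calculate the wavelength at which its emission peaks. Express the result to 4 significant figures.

λ_max ≈ 2.994 μm

Wien's displacement law: λ_max = b/T = (2.898×10⁻³ m·K)/(967.8 K) = 2.9944×10⁻⁶ m.
That is 2.994 μm, in the infrared range.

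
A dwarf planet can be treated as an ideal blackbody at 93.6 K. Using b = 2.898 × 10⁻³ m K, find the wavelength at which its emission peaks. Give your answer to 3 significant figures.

λ_max ≈ 31.0 μm

Wien's displacement law: λ_max = b/T = (2.898×10⁻³ m·K)/(93.6 K) = 3.096×10⁻⁵ m.
That is 31.0 μm, in the infrared range.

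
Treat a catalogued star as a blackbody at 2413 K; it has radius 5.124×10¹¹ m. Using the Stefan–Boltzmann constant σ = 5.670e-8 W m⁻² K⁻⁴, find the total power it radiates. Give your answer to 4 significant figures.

P ≈ 6.342×10³⁰ W

Surface area A = 4πR² = 4π(5.124×10¹¹ m)² = 3.29935×10²⁴ m².
P = σAT⁴ = 5.670×10⁻⁸ × 3.29935×10²⁴ × (2413)⁴ = 6.342×10³⁰ W.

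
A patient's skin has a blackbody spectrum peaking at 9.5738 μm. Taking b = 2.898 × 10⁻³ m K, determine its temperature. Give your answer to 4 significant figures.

Wien's law gives T = b/λ_max = (2.898×10⁻³ m·K)/(9.5738×10⁻⁶ m) = 302.7 K.

T ≈ 302.7 K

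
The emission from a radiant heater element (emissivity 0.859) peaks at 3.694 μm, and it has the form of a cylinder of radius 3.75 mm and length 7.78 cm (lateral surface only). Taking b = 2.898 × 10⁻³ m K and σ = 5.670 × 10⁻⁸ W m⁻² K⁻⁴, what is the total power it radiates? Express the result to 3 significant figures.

Wien's law: T = b/λ_max = 2.898×10⁻³/3.694×10⁻⁶ = 784.515 K.
Lateral area A = 2πrL = 2π×3.75×10⁻³×0.0778 = 1.83312×10⁻³ m².
Then P = εσAT⁴ = 0.859×5.670×10⁻⁸×1.83312×10⁻³×(784.515)⁴ = 33.8 W.

P ≈ 33.8 W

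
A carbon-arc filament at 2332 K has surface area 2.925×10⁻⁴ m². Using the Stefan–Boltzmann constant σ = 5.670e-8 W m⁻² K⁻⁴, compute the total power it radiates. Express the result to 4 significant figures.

Area A = 2.925×10⁻⁴ m².
P = σAT⁴ = 5.670×10⁻⁸ × 2.925×10⁻⁴ × (2332)⁴ = 490.5 W.

P ≈ 490.5 W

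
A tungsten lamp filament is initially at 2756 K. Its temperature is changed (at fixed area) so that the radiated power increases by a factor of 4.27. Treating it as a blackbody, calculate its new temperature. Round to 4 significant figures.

P ∝ T⁴, so T₂/T₁ = (P₂/P₁)^(1/4) = (4.27)^(1/4) = 1.43750.
T₂ = 2756 × 1.43750 = 3962 K.

T₂ ≈ 3962 K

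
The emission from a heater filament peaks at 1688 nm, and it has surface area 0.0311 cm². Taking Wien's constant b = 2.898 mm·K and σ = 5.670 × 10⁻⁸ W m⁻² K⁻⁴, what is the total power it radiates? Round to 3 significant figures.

P ≈ 1.53 W

Wien's law: T = b/λ_max = 2.898×10⁻³/1.688×10⁻⁶ = 1716.82 K.
Area A = 0.0311 cm² = 3.11×10⁻⁶ m².
Then P = σAT⁴ = 5.670×10⁻⁸×3.11×10⁻⁶×(1716.82)⁴ = 1.53 W.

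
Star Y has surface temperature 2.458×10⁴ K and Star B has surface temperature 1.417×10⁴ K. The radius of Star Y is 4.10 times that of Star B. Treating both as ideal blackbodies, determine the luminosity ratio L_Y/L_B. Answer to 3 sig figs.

L ∝ R²T⁴, so L_Y/L_B = (R_Y/R_B)²(T_Y/T_B)⁴ = (4.10)² × (2.458×10⁴/1.417×10⁴)⁴ = 16.81 × 9.05416 = 152.

L_Y/L_B ≈ 152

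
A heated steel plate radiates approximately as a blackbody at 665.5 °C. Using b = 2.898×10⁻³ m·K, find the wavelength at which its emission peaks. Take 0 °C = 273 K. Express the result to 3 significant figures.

λ_max ≈ 3.09 μm

T = 665.5 °C + 273 = 938.5 K.
Wien's displacement law: λ_max = b/T = (2.898×10⁻³ m·K)/(938.5 K) = 3.088×10⁻⁶ m.
That is 3.09 μm, in the infrared range.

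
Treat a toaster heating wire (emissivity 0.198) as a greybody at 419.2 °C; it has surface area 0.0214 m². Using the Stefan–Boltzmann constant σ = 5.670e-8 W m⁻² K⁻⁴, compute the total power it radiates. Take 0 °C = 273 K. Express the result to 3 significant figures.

T = 419.2 °C + 273 = 692.2 K.
Area A = 0.0214 m².
P = εσAT⁴ = 0.198 × 5.670×10⁻⁸ × 0.0214 × (692.2)⁴ = 55.2 W.

P ≈ 55.2 W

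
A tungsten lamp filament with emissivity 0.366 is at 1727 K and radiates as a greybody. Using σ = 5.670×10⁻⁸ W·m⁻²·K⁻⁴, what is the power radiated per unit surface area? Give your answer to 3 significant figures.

Stefan–Boltzmann: I = εσT⁴ = 0.366 × 5.670×10⁻⁸ × (1727)⁴ = 1.85×10⁵ W/m².

I ≈ 1.85×10⁵ W/m²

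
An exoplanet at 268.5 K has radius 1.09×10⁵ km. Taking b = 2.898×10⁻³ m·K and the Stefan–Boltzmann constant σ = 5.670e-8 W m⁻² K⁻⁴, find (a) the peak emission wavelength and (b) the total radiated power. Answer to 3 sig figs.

(a) λ_max = b/T = 2.898×10⁻³/268.5 = 1.079×10⁻⁵ m = 10.8 μm.
Surface area A = 4πR² = 4π(1.09×10⁸ m)² = 1.49301×10¹⁷ m².
(b) P = σAT⁴ = 5.670×10⁻⁸×1.49301×10¹⁷×(268.5)⁴ = 4.40×10¹⁹ W.

λ_max ≈ 10.8 μm; P ≈ 4.40×10¹⁹ W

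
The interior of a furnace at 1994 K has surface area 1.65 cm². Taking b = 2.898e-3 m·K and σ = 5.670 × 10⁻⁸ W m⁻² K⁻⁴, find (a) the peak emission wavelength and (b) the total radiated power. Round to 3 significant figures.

λ_max ≈ 1.45 μm; P ≈ 148 W

(a) λ_max = b/T = 2.898×10⁻³/1994 = 1.453×10⁻⁶ m = 1.45 μm.
Area A = 1.65 cm² = 1.65×10⁻⁴ m².
(b) P = σAT⁴ = 5.670×10⁻⁸×1.65×10⁻⁴×(1994)⁴ = 148 W.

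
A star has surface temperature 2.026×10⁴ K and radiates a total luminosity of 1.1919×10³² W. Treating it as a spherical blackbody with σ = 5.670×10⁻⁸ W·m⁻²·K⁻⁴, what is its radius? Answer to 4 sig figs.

R ≈ 3.151×10¹⁰ m

L = 4πR²σT⁴ ⇒ R = √(L/(4πσT⁴)).
σT⁴ = 9.55302×10⁹ W/m², so R = √(1.1919×10³²/(4π×9.55302×10⁹)) = 3.151×10¹⁰ m.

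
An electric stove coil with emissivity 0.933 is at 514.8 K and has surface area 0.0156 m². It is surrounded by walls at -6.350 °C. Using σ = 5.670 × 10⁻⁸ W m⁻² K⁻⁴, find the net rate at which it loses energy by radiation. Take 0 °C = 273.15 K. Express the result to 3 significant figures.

Surroundings: T = -6.350 °C + 273.15 = 266.800 K.
Area A = 0.0156 m².
Net radiated power P_net = εσA(T⁴ − T₀⁴) = 0.933×5.670×10⁻⁸×0.0156×(514.8⁴ − 266.800⁴).
T⁴ − T₀⁴ = 7.02351×10¹⁰ − 5.06691×10⁹ = 6.51682×10¹⁰ K⁴, so P_net = 53.8 W.

Net loss ≈ 53.8 W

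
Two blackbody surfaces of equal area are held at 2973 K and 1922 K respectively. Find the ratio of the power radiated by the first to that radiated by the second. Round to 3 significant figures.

With equal areas, P₁/P₂ = (T₁/T₂)⁴ = (2973/1922)⁴ = 5.72.

P₁/P₂ ≈ 5.72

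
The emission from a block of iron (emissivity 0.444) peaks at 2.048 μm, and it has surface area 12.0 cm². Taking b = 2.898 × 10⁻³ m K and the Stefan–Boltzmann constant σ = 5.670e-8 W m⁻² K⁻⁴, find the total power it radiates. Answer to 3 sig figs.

Wien's law: T = b/λ_max = 2.898×10⁻³/2.048×10⁻⁶ = 1415.04 K.
Area A = 12.0 cm² = 1.20×10⁻³ m².
Then P = εσAT⁴ = 0.444×5.670×10⁻⁸×1.20×10⁻³×(1415.04)⁴ = 121 W.

P ≈ 121 W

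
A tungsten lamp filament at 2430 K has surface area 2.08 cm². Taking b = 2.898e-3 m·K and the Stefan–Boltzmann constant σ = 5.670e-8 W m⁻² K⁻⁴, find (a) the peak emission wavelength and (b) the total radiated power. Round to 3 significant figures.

(a) λ_max = b/T = 2.898×10⁻³/2430 = 1.193×10⁻⁶ m = 1.19 μm.
Area A = 2.08 cm² = 2.08×10⁻⁴ m².
(b) P = σAT⁴ = 5.670×10⁻⁸×2.08×10⁻⁴×(2430)⁴ = 411 W.

λ_max ≈ 1.19 μm; P ≈ 411 W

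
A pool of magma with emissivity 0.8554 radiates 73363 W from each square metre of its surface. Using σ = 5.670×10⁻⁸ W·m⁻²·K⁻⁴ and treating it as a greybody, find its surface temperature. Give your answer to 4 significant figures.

T ≈ 1109 K

I = εσT⁴, so T = (I/εσ)^(1/4) = (73363/(0.8554×5.670×10⁻⁸))^(1/4) = 1109 K.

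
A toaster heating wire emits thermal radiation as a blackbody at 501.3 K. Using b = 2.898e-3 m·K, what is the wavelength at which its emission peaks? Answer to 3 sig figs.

λ_max ≈ 5.78 μm

Wien's displacement law: λ_max = b/T = (2.898×10⁻³ m·K)/(501.3 K) = 5.781×10⁻⁶ m.
That is 5.78 μm, in the infrared range.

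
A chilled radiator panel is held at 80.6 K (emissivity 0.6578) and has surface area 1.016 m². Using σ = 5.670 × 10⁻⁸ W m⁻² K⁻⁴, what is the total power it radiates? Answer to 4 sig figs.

Area A = 1.016 m².
P = εσAT⁴ = 0.6578 × 5.670×10⁻⁸ × 1.016 × (80.6)⁴ = 1.599 W.

P ≈ 1.599 W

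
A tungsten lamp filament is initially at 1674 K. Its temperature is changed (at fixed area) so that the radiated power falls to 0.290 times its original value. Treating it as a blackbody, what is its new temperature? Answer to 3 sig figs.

T₂ ≈ 1.23×10³ K

P ∝ T⁴, so T₂/T₁ = (P₂/P₁)^(1/4) = (0.290)^(1/4) = 0.733837.
T₂ = 1674 × 0.733837 = 1.23×10³ K.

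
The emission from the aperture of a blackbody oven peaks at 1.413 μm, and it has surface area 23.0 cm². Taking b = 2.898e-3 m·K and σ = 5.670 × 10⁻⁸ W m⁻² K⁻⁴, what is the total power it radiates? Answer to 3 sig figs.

Wien's law: T = b/λ_max = 2.898×10⁻³/1.413×10⁻⁶ = 2050.96 K.
Area A = 23.0 cm² = 2.30×10⁻³ m².
Then P = σAT⁴ = 5.670×10⁻⁸×2.30×10⁻³×(2050.96)⁴ = 2.31×10³ W.

P ≈ 2.31×10³ W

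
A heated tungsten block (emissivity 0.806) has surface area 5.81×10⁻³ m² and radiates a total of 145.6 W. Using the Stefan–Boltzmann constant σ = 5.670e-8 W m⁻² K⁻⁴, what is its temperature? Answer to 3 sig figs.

T ≈ 861 K

Area A = 5.81×10⁻³ m².
P = εσAT⁴ ⇒ T = (P/(εσA))^(1/4) = (145.6/(0.806×5.670×10⁻⁸×5.81×10⁻³))^(1/4) = 861 K.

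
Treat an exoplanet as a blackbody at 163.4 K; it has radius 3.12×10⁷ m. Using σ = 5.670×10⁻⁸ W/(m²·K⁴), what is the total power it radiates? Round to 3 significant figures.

Surface area A = 4πR² = 4π(3.12×10⁷ m)² = 1.22326×10¹⁶ m².
P = σAT⁴ = 5.670×10⁻⁸ × 1.22326×10¹⁶ × (163.4)⁴ = 4.94×10¹⁷ W.

P ≈ 4.94×10¹⁷ W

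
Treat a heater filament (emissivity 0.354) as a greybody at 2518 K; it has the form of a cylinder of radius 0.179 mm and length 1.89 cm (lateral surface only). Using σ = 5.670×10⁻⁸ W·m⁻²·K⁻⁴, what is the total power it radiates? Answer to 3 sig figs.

Lateral area A = 2πrL = 2π×1.79×10⁻⁴×0.0189 = 2.12566×10⁻⁵ m².
P = εσAT⁴ = 0.354 × 5.670×10⁻⁸ × 2.12566×10⁻⁵ × (2518)⁴ = 17.2 W.

P ≈ 17.2 W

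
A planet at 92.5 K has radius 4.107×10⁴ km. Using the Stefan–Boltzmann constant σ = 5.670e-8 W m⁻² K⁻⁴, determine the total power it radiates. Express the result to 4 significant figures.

P ≈ 8.799×10¹⁶ W

Surface area A = 4πR² = 4π(4.107×10⁷ m)² = 2.11963×10¹⁶ m².
P = σAT⁴ = 5.670×10⁻⁸ × 2.11963×10¹⁶ × (92.5)⁴ = 8.799×10¹⁶ W.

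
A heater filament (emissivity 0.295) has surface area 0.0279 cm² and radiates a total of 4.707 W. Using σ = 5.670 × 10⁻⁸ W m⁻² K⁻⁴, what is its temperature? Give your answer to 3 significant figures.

T ≈ 3.17×10³ K

Area A = 0.0279 cm² = 2.79×10⁻⁶ m².
P = εσAT⁴ ⇒ T = (P/(εσA))^(1/4) = (4.707/(0.295×5.670×10⁻⁸×2.79×10⁻⁶))^(1/4) = 3.17×10³ K.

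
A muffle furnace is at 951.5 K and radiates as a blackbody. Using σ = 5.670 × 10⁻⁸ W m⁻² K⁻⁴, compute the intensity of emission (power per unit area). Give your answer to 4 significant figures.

Stefan–Boltzmann: I = σT⁴ = 5.670×10⁻⁸ × (951.5)⁴ = 4.647×10⁴ W/m².

I ≈ 4.647×10⁴ W/m²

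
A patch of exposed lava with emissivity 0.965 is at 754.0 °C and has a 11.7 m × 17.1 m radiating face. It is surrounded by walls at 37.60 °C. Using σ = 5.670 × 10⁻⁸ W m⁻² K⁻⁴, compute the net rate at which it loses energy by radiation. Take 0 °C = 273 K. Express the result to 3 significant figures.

Net loss ≈ 1.21×10⁷ W

T = 754.0 °C + 273 = 1027.0 K.
Surroundings: T = 37.60 °C + 273 = 310.60 K.
Area A = 11.7 × 17.1 = 200.07 m².
Net radiated power P_net = εσA(T⁴ − T₀⁴) = 0.965×5.670×10⁻⁸×200.07×(1027.0⁴ − 310.60⁴).
T⁴ − T₀⁴ = 1.11245×10¹² − 9.30692×10⁹ = 1.10314×10¹² K⁴, so P_net = 1.21×10⁷ W.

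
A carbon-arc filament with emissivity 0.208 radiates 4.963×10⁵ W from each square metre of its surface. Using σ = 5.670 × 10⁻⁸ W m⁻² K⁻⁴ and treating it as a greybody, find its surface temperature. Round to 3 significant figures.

I = εσT⁴, so T = (I/εσ)^(1/4) = (4.963×10⁵/(0.208×5.670×10⁻⁸))^(1/4) = 2.55×10³ K.

T ≈ 2.55×10³ K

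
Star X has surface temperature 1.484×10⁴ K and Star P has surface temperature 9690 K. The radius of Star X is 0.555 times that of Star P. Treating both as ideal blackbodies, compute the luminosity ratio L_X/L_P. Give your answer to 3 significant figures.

L_X/L_P ≈ 1.69

L ∝ R²T⁴, so L_X/L_P = (R_X/R_P)²(T_X/T_P)⁴ = (0.555)² × (1.484×10⁴/9690)⁴ = 0.308025 × 5.50099 = 1.69.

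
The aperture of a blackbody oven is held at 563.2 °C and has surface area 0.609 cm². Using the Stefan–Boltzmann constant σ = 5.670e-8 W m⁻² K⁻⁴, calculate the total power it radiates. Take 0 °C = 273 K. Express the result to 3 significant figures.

P ≈ 1.69 W

T = 563.2 °C + 273 = 836.2 K.
Area A = 0.609 cm² = 6.09×10⁻⁵ m².
P = σAT⁴ = 5.670×10⁻⁸ × 6.09×10⁻⁵ × (836.2)⁴ = 1.69 W.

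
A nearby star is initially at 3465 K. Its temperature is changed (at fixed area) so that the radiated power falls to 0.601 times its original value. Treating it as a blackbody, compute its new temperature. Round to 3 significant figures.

T₂ ≈ 3.05×10³ K

P ∝ T⁴, so T₂/T₁ = (P₂/P₁)^(1/4) = (0.601)^(1/4) = 0.880478.
T₂ = 3465 × 0.880478 = 3.05×10³ K.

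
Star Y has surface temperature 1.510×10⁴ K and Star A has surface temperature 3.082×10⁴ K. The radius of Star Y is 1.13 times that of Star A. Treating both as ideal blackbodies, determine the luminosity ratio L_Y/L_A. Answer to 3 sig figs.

L ∝ R²T⁴, so L_Y/L_A = (R_Y/R_A)²(T_Y/T_A)⁴ = (1.13)² × (1.510×10⁴/3.082×10⁴)⁴ = 1.2769 × 0.0576205 = 0.0736.

L_Y/L_A ≈ 0.0736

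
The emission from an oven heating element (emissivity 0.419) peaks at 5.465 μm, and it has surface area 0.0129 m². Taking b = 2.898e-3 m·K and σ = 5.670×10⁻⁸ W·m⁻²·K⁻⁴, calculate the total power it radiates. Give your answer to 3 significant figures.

P ≈ 24.2 W

Wien's law: T = b/λ_max = 2.898×10⁻³/5.465×10⁻⁶ = 530.284 K.
Area A = 0.0129 m².
Then P = εσAT⁴ = 0.419×5.670×10⁻⁸×0.0129×(530.284)⁴ = 24.2 W.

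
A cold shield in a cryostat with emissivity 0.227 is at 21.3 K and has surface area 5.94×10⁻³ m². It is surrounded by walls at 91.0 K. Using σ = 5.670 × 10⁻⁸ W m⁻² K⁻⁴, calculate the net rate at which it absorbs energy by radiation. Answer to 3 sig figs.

Net gain ≈ 5.23×10⁻³ W

Area A = 5.94×10⁻³ m².
Net radiated power P_net = εσA(T⁴ − T₀⁴) = 0.227×5.670×10⁻⁸×5.94×10⁻³×(21.3⁴ − 91.0⁴).
T⁴ − T₀⁴ = 2.05835×10⁵ − 6.85750×10⁷ = -6.83692×10⁷ K⁴, so P_net = -5.23×10⁻³ W — negative, meaning a net gain of 5.23×10⁻³ W.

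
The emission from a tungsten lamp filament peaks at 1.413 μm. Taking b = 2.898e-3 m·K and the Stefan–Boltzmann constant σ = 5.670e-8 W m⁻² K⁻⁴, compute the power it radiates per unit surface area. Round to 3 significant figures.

Wien's law: T = b/λ_max = 2.898×10⁻³/1.413×10⁻⁶ = 2050.96 K.
Then I = σT⁴ = 5.670×10⁻⁸×(2050.96)⁴ = 1.00×10⁶ W/m².

I ≈ 1.00×10⁶ W/m²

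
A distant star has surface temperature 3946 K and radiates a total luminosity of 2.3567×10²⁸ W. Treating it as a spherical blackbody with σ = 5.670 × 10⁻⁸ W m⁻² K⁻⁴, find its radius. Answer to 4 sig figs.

L = 4πR²σT⁴ ⇒ R = √(L/(4πσT⁴)).
σT⁴ = 1.37471×10⁷ W/m², so R = √(2.3567×10²⁸/(4π×1.37471×10⁷)) = 1.168×10¹⁰ m.

R ≈ 1.168×10¹⁰ m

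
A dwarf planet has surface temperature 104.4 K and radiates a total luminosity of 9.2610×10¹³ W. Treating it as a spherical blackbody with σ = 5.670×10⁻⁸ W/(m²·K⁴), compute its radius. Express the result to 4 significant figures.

R ≈ 1.046×10⁶ m

L = 4πR²σT⁴ ⇒ R = √(L/(4πσT⁴)).
σT⁴ = 6.73574 W/m², so R = √(9.2610×10¹³/(4π×6.73574)) = 1.046×10⁶ m.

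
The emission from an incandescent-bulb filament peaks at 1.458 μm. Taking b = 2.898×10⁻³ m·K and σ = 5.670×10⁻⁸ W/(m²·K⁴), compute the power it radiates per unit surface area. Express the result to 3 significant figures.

Wien's law: T = b/λ_max = 2.898×10⁻³/1.458×10⁻⁶ = 1987.65 K.
Then I = σT⁴ = 5.670×10⁻⁸×(1987.65)⁴ = 8.85×10⁵ W/m².

I ≈ 8.85×10⁵ W/m²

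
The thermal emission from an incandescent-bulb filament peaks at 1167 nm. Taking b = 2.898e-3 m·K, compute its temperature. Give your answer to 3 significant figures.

T ≈ 2.48×10³ K

Wien's law gives T = b/λ_max = (2.898×10⁻³ m·K)/(1.167×10⁻⁶ m) = 2.48×10³ K.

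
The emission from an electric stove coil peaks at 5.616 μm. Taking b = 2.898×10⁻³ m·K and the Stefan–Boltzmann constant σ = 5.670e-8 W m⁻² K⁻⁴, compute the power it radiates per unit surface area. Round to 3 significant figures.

I ≈ 4.02×10³ W/m²

Wien's law: T = b/λ_max = 2.898×10⁻³/5.616×10⁻⁶ = 516.026 K.
Then I = σT⁴ = 5.670×10⁻⁸×(516.026)⁴ = 4.02×10³ W/m².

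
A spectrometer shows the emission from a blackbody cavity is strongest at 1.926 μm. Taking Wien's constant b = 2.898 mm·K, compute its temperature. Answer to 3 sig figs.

Wien's law gives T = b/λ_max = (2.898×10⁻³ m·K)/(1.926×10⁻⁶ m) = 1.50×10³ K.

T ≈ 1.50×10³ K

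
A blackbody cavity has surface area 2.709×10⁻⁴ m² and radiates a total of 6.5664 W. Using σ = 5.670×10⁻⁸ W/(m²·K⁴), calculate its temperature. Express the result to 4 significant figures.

T ≈ 808.6 K

Area A = 2.709×10⁻⁴ m².
P = σAT⁴ ⇒ T = (P/(σA))^(1/4) = (6.5664/(5.670×10⁻⁸×2.709×10⁻⁴))^(1/4) = 808.6 K.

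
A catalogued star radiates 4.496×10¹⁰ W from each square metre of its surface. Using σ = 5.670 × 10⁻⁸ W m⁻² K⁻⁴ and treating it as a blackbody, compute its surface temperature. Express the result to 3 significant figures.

T ≈ 2.98×10⁴ K

I = σT⁴, so T = (I/σ)^(1/4) = (4.496×10¹⁰/(5.670×10⁻⁸))^(1/4) = 2.98×10⁴ K.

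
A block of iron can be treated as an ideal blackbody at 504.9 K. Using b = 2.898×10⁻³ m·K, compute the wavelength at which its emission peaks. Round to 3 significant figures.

λ_max ≈ 5.74 μm

Wien's displacement law: λ_max = b/T = (2.898×10⁻³ m·K)/(504.9 K) = 5.740×10⁻⁶ m.
That is 5.74 μm, in the infrared range.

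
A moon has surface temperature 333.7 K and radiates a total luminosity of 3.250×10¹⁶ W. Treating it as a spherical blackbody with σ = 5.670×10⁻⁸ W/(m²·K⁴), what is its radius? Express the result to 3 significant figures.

L = 4πR²σT⁴ ⇒ R = √(L/(4πσT⁴)).
σT⁴ = 703.085 W/m², so R = √(3.250×10¹⁶/(4π×703.085)) = 1.92×10⁶ m.

R ≈ 1.92×10⁶ m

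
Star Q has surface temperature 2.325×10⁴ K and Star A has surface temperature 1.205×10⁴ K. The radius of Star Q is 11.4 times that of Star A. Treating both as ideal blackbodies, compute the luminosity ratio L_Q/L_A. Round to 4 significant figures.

L ∝ R²T⁴, so L_Q/L_A = (R_Q/R_A)²(T_Q/T_A)⁴ = (11.4)² × (2.325×10⁴/1.205×10⁴)⁴ = 129.96 × 13.8594 = 1801.

L_Q/L_A ≈ 1801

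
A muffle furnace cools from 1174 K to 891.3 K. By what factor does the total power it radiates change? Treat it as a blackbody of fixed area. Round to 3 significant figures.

P ∝ T⁴, so P₂/P₁ = (T₂/T₁)⁴ = (891.3/1174)⁴ = (0.759199)⁴ = 0.332.

P₂/P₁ ≈ 0.332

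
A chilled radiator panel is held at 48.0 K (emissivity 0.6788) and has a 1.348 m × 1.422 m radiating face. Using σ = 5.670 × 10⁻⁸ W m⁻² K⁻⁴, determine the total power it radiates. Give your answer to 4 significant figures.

Area A = 1.348 × 1.422 = 1.91686 m².
P = εσAT⁴ = 0.6788 × 5.670×10⁻⁸ × 1.91686 × (48.0)⁴ = 0.3916 W.

P ≈ 0.3916 W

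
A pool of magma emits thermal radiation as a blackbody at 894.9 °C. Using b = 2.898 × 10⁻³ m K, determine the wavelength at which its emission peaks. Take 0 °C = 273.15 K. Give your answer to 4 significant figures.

T = 894.9 °C + 273.15 = 1168.05 K.
Wien's displacement law: λ_max = b/T = (2.898×10⁻³ m·K)/(1168.05 K) = 2.4811×10⁻⁶ m.
That is 2.481 μm, in the infrared range.

λ_max ≈ 2.481 μm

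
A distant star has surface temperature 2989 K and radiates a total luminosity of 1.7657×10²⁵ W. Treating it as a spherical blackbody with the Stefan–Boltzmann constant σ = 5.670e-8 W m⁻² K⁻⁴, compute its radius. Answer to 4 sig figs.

R ≈ 5.572×10⁸ m

L = 4πR²σT⁴ ⇒ R = √(L/(4πσT⁴)).
σT⁴ = 4.52571×10⁶ W/m², so R = √(1.7657×10²⁵/(4π×4.52571×10⁶)) = 5.572×10⁸ m.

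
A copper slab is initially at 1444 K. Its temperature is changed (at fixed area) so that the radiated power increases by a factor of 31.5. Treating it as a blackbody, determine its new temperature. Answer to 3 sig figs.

P ∝ T⁴, so T₂/T₁ = (P₂/P₁)^(1/4) = (31.5)^(1/4) = 2.36907.
T₂ = 1444 × 2.36907 = 3.42×10³ K.

T₂ ≈ 3.42×10³ K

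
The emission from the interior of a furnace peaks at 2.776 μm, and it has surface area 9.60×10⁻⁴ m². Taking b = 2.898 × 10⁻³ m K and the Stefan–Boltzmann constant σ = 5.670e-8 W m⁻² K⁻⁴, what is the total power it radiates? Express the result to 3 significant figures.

P ≈ 64.7 W

Wien's law: T = b/λ_max = 2.898×10⁻³/2.776×10⁻⁶ = 1043.95 K.
Area A = 9.60×10⁻⁴ m².
Then P = σAT⁴ = 5.670×10⁻⁸×9.60×10⁻⁴×(1043.95)⁴ = 64.7 W.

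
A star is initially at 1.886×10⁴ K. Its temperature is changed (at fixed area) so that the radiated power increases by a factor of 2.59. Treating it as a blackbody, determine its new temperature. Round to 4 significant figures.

P ∝ T⁴, so T₂/T₁ = (P₂/P₁)^(1/4) = (2.59)^(1/4) = 1.26860.
T₂ = 1.886×10⁴ × 1.26860 = 2.393×10⁴ K.

T₂ ≈ 2.393×10⁴ K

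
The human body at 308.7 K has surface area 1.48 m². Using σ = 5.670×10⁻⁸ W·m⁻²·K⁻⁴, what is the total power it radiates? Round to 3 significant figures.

Area A = 1.48 m².
P = σAT⁴ = 5.670×10⁻⁸ × 1.48 × (308.7)⁴ = 762 W.

P ≈ 762 W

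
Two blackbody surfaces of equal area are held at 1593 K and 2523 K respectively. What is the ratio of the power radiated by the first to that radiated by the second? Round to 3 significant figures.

P₁/P₂ ≈ 0.159

With equal areas, P₁/P₂ = (T₁/T₂)⁴ = (1593/2523)⁴ = 0.159.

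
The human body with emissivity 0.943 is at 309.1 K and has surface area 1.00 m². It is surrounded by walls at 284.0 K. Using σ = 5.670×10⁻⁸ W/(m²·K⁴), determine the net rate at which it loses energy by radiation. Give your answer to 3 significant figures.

Net loss ≈ 140 W

Area A = 1.00 m².
Net radiated power P_net = εσA(T⁴ − T₀⁴) = 0.943×5.670×10⁻⁸×1.00×(309.1⁴ − 284.0⁴).
T⁴ − T₀⁴ = 9.12843×10⁹ − 6.50539×10⁹ = 2.62304×10⁹ K⁴, so P_net = 140 W.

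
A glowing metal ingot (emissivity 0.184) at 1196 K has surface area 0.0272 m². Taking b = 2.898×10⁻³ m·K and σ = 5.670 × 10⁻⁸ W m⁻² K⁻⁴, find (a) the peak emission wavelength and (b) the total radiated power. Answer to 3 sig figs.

(a) λ_max = b/T = 2.898×10⁻³/1196 = 2.423×10⁻⁶ m = 2.42×10³ nm.
Area A = 0.0272 m².
(b) P = εσAT⁴ = 0.184×5.670×10⁻⁸×0.0272×(1196)⁴ = 581 W.

λ_max ≈ 2.42×10³ nm; P ≈ 581 W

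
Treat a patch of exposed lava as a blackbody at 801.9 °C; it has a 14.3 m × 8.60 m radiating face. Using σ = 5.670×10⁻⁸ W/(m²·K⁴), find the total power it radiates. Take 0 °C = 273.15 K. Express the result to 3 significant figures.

T = 801.9 °C + 273.15 = 1075.05 K.
Area A = 14.3 × 8.60 = 122.98 m².
P = σAT⁴ = 5.670×10⁻⁸ × 122.98 × (1075.05)⁴ = 9.31×10⁶ W.

P ≈ 9.31×10⁶ W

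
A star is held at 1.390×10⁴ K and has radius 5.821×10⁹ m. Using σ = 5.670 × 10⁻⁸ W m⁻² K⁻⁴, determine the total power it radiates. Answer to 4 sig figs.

Surface area A = 4πR² = 4π(5.821×10⁹ m)² = 4.25799×10²⁰ m².
P = σAT⁴ = 5.670×10⁻⁸ × 4.25799×10²⁰ × (1.390×10⁴)⁴ = 9.013×10²⁹ W.

P ≈ 9.013×10²⁹ W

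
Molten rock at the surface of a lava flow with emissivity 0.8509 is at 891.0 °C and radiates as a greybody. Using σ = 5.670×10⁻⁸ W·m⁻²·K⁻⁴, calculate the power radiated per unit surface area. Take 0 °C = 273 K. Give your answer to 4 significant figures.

I ≈ 8.857×10⁴ W/m²

T = 891.0 °C + 273 = 1164.0 K.
Stefan–Boltzmann: I = εσT⁴ = 0.8509 × 5.670×10⁻⁸ × (1164.0)⁴ = 8.857×10⁴ W/m².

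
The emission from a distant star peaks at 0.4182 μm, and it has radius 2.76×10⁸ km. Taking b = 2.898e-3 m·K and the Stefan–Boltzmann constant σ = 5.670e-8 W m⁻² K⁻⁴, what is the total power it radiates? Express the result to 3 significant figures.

Wien's law: T = b/λ_max = 2.898×10⁻³/4.182×10⁻⁷ = 6929.70 K.
Surface area A = 4πR² = 4π(2.76×10¹¹ m)² = 9.57256×10²³ m².
Then P = σAT⁴ = 5.670×10⁻⁸×9.57256×10²³×(6929.70)⁴ = 1.25×10³² W.

P ≈ 1.25×10³² W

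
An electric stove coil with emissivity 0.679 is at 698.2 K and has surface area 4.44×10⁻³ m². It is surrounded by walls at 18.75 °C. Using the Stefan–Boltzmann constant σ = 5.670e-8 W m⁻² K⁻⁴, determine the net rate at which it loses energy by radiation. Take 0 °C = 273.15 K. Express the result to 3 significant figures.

Net loss ≈ 39.4 W

Surroundings: T = 18.75 °C + 273.15 = 291.90 K.
Area A = 4.44×10⁻³ m².
Net radiated power P_net = εσA(T⁴ − T₀⁴) = 0.679×5.670×10⁻⁸×4.44×10⁻³×(698.2⁴ − 291.90⁴).
T⁴ − T₀⁴ = 2.37640×10¹¹ − 7.26000×10⁹ = 2.30380×10¹¹ K⁴, so P_net = 39.4 W.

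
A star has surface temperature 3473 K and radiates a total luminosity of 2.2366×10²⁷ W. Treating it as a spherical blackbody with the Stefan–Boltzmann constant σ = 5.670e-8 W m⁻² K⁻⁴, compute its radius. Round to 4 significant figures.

L = 4πR²σT⁴ ⇒ R = √(L/(4πσT⁴)).
σT⁴ = 8.24902×10⁶ W/m², so R = √(2.2366×10²⁷/(4π×8.24902×10⁶)) = 4.645×10⁹ m.

R ≈ 4.645×10⁹ m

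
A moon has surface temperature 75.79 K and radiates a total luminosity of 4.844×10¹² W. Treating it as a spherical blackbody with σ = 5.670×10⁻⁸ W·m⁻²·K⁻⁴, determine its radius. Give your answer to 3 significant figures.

L = 4πR²σT⁴ ⇒ R = √(L/(4πσT⁴)).
σT⁴ = 1.87081 W/m², so R = √(4.844×10¹²/(4π×1.87081)) = 4.54×10⁵ m.

R ≈ 4.54×10⁵ m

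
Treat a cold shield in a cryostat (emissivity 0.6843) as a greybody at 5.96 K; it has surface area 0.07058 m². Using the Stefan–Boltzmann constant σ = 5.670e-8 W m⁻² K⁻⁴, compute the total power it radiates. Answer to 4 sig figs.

P ≈ 3.455×10⁻⁶ W

Area A = 0.07058 m².
P = εσAT⁴ = 0.6843 × 5.670×10⁻⁸ × 0.07058 × (5.96)⁴ = 3.455×10⁻⁶ W.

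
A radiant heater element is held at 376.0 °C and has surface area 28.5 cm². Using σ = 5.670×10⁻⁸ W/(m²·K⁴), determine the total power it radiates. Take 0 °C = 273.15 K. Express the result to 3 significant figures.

T = 376.0 °C + 273.15 = 649.15 K.
Area A = 28.5 cm² = 2.85×10⁻³ m².
P = σAT⁴ = 5.670×10⁻⁸ × 2.85×10⁻³ × (649.15)⁴ = 28.7 W.

P ≈ 28.7 W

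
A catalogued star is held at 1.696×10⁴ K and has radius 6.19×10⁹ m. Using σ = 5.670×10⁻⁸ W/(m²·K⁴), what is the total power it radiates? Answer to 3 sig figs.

P ≈ 2.26×10³⁰ W

Surface area A = 4πR² = 4π(6.19×10⁹ m)² = 4.81494×10²⁰ m².
P = σAT⁴ = 5.670×10⁻⁸ × 4.81494×10²⁰ × (1.696×10⁴)⁴ = 2.26×10³⁰ W.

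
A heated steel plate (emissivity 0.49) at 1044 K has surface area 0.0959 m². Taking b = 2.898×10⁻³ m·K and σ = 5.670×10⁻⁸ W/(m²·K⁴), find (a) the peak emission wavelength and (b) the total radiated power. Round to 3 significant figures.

(a) λ_max = b/T = 2.898×10⁻³/1044 = 2.776×10⁻⁶ m = 2.78×10³ nm.
Area A = 0.0959 m².
(b) P = εσAT⁴ = 0.49×5.670×10⁻⁸×0.0959×(1044)⁴ = 3.17×10³ W.

λ_max ≈ 2.78×10³ nm; P ≈ 3.17×10³ W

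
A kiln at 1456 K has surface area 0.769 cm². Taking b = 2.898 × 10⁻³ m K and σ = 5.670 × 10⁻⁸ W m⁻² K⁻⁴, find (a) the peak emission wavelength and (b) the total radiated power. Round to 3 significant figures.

(a) λ_max = b/T = 2.898×10⁻³/1456 = 1.990×10⁻⁶ m = 1.99 μm.
Area A = 0.769 cm² = 7.69×10⁻⁵ m².
(b) P = σAT⁴ = 5.670×10⁻⁸×7.69×10⁻⁵×(1456)⁴ = 19.6 W.

λ_max ≈ 1.99 μm; P ≈ 19.6 W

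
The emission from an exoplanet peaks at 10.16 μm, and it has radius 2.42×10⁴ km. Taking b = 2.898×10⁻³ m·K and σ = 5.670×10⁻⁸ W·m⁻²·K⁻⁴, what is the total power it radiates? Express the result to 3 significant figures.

Wien's law: T = b/λ_max = 2.898×10⁻³/1.016×10⁻⁵ = 285.236 K.
Surface area A = 4πR² = 4π(2.42×10⁷ m)² = 7.35937×10¹⁵ m².
Then P = σAT⁴ = 5.670×10⁻⁸×7.35937×10¹⁵×(285.236)⁴ = 2.76×10¹⁸ W.

P ≈ 2.76×10¹⁸ W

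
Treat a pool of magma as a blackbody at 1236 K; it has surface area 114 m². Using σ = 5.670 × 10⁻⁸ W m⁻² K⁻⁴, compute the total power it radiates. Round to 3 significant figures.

Area A = 114 m².
P = σAT⁴ = 5.670×10⁻⁸ × 114 × (1236)⁴ = 1.51×10⁷ W.

P ≈ 1.51×10⁷ W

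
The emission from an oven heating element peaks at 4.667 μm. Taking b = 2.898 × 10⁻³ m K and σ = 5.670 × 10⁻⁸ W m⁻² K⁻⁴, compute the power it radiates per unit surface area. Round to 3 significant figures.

Wien's law: T = b/λ_max = 2.898×10⁻³/4.667×10⁻⁶ = 620.956 K.
Then I = σT⁴ = 5.670×10⁻⁸×(620.956)⁴ = 8.43×10³ W/m².

I ≈ 8.43×10³ W/m²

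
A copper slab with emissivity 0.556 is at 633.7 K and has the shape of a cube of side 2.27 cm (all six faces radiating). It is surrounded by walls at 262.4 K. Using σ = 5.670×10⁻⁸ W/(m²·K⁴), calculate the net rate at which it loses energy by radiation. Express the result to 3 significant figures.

Area A = 6s² = 6×(0.0227 m)² = 3.09174×10⁻³ m².
Net radiated power P_net = εσA(T⁴ − T₀⁴) = 0.556×5.670×10⁻⁸×3.09174×10⁻³×(633.7⁴ − 262.4⁴).
T⁴ − T₀⁴ = 1.61263×10¹¹ − 4.74084×10⁹ = 1.56522×10¹¹ K⁴, so P_net = 15.3 W.

Net loss ≈ 15.3 W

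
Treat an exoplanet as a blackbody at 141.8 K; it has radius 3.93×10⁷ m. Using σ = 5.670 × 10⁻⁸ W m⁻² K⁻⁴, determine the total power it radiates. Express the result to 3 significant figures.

Surface area A = 4πR² = 4π(3.93×10⁷ m)² = 1.94086×10¹⁶ m².
P = σAT⁴ = 5.670×10⁻⁸ × 1.94086×10¹⁶ × (141.8)⁴ = 4.45×10¹⁷ W.

P ≈ 4.45×10¹⁷ W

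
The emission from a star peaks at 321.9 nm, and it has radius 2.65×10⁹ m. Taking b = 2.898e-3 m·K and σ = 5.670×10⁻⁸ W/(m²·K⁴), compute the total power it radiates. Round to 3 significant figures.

Wien's law: T = b/λ_max = 2.898×10⁻³/3.219×10⁻⁷ = 9002.80 K.
Surface area A = 4πR² = 4π(2.65×10⁹ m)² = 8.82473×10¹⁹ m².
Then P = σAT⁴ = 5.670×10⁻⁸×8.82473×10¹⁹×(9002.80)⁴ = 3.29×10²⁸ W.

P ≈ 3.29×10²⁸ W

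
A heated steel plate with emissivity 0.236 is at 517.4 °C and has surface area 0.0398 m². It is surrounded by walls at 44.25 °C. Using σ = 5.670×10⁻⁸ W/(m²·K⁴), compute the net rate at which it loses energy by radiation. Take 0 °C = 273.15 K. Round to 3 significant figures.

T = 517.4 °C + 273.15 = 790.55 K.
Surroundings: T = 44.25 °C + 273.15 = 317.40 K.
Area A = 0.0398 m².
Net radiated power P_net = εσA(T⁴ − T₀⁴) = 0.236×5.670×10⁻⁸×0.0398×(790.55⁴ − 317.40⁴).
T⁴ − T₀⁴ = 3.90587×10¹¹ − 1.01491×10¹⁰ = 3.80438×10¹¹ K⁴, so P_net = 203 W.

Net loss ≈ 203 W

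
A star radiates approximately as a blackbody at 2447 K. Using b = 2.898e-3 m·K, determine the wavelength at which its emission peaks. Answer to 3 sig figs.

Wien's displacement law: λ_max = b/T = (2.898×10⁻³ m·K)/(2447 K) = 1.184×10⁻⁶ m.
That is 1.18 μm, in the infrared range.

λ_max ≈ 1.18 μm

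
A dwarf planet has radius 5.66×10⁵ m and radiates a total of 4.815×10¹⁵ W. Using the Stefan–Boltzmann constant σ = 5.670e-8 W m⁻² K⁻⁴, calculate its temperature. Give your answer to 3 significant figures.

Surface area A = 4πR² = 4π(5.66×10⁵ m)² = 4.02571×10¹² m².
P = σAT⁴ ⇒ T = (P/(σA))^(1/4) = (4.815×10¹⁵/(5.670×10⁻⁸×4.02571×10¹²))^(1/4) = 381 K.

T ≈ 381 K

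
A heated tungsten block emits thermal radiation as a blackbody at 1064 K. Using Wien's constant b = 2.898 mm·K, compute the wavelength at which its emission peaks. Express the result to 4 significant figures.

Wien's displacement law: λ_max = b/T = (2.898×10⁻³ m·K)/(1064 K) = 2.7237×10⁻⁶ m.
That is 2.724 μm, in the infrared range.

λ_max ≈ 2.724 μm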